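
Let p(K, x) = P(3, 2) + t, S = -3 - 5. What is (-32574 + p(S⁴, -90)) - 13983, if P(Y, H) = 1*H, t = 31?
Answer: -46524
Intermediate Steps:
S = -8
P(Y, H) = H
p(K, x) = 33 (p(K, x) = 2 + 31 = 33)
(-32574 + p(S⁴, -90)) - 13983 = (-32574 + 33) - 13983 = -32541 - 13983 = -46524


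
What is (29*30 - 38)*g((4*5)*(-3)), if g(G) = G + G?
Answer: -99840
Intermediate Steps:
g(G) = 2*G
(29*30 - 38)*g((4*5)*(-3)) = (29*30 - 38)*(2*((4*5)*(-3))) = (870 - 38)*(2*(20*(-3))) = 832*(2*(-60)) = 832*(-120) = -99840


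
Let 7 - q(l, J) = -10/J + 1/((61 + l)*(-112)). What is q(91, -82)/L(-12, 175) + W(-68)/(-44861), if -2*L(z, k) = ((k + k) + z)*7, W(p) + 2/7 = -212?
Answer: -3083198361/2849415680384 ≈ -0.0010820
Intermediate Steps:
W(p) = -1486/7 (W(p) = -2/7 - 212 = -1486/7)
q(l, J) = 7 + 10/J + 1/(112*(61 + l)) (q(l, J) = 7 - (-10/J + 1/((61 + l)*(-112))) = 7 - (-10/J - 1/112/(61 + l)) = 7 - (-10/J - 1/(112*(61 + l))) = 7 + (10/J + 1/(112*(61 + l))) = 7 + 10/J + 1/(112*(61 + l)))
L(z, k) = -7*k - 7*z/2 (L(z, k) = -((k + k) + z)*7/2 = -(2*k + z)*7/2 = -(z + 2*k)*7/2 = -(7*z + 14*k)/2 = -7*k - 7*z/2)
q(91, -82)/L(-12, 175) + W(-68)/(-44861) = ((1/112)*(68320 + 1120*91 + 47825*(-82) + 784*(-82)*91)/(-82*(61 + 91)))/(-7*175 - 7/2*(-12)) - 1486/7/(-44861) = ((1/112)*(-1/82)*(68320 + 101920 - 3921650 - 5850208)/152)/(-1225 + 42) - 1486/7*(-1/44861) = ((1/112)*(-1/82)*(1/152)*(-9601618))/(-1183) + 1486/314027 = (4800809/697984)*(-1/1183) + 1486/314027 = -369293/63516544 + 1486/314027 = -3083198361/2849415680384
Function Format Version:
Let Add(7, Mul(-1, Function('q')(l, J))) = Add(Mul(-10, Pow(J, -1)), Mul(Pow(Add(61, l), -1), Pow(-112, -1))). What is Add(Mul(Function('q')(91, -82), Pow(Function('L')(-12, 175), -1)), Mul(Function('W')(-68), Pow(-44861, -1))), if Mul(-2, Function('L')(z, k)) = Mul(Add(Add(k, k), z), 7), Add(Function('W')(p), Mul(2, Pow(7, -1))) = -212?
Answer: Rational(-3083198361, 2849415680384) ≈ -0.0010820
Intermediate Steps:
Function('W')(p) = Rational(-1486, 7) (Function('W')(p) = Add(Rational(-2, 7), -212) = Rational(-1486, 7))
Function('q')(l, J) = Add(7, Mul(10, Pow(J, -1)), Mul(Rational(1, 112), Pow(Add(61, l), -1))) (Function('q')(l, J) = Add(7, Mul(-1, Add(Mul(-10, Pow(J, -1)), Mul(Pow(Add(61, l), -1), Pow(-112, -1))))) = Add(7, Mul(-1, Add(Mul(-10, Pow(J, -1)), Mul(Pow(Add(61, l), -1), Rational(-1, 112))))) = Add(7, Mul(-1, Add(Mul(-10, Pow(J, -1)), Mul(Rational(-1, 112), Pow(Add(61, l), -1))))) = Add(7, Add(Mul(10, Pow(J, -1)), Mul(Rational(1, 112), Pow(Add(61, l), -1)))) = Add(7, Mul(10, Pow(J, -1)), Mul(Rational(1, 112), Pow(Add(61, l), -1))))
Function('L')(z, k) = Add(Mul(-7, k), Mul(Rational(-7, 2), z)) (Function('L')(z, k) = Mul(Rational(-1, 2), Mul(Add(Add(k, k), z), 7)) = Mul(Rational(-1, 2), Mul(Add(Mul(2, k), z), 7)) = Mul(Rational(-1, 2), Mul(Add(z, Mul(2, k)), 7)) = Mul(Rational(-1, 2), Add(Mul(7, z), Mul(14, k))) = Add(Mul(-7, k), Mul(Rational(-7, 2), z)))
Add(Mul(Function('q')(91, -82), Pow(Function('L')(-12, 175), -1)), Mul(Function('W')(-68), Pow(-44861, -1))) = Add(Mul(Mul(Rational(1, 112), Pow(-82, -1), Pow(Add(61, 91), -1), Add(68320, Mul(1120, 91), Mul(47825, -82), Mul(784, -82, 91))), Pow(Add(Mul(-7, 175), Mul(Rational(-7, 2), -12)), -1)), Mul(Rational(-1486, 7), Pow(-44861, -1))) = Add(Mul(Mul(Rational(1, 112), Rational(-1, 82), Pow(152, -1), Add(68320, 101920, -3921650, -5850208)), Pow(Add(-1225, 42), -1)), Mul(Rational(-1486, 7), Rational(-1, 44861))) = Add(Mul(Mul(Rational(1, 112), Rational(-1, 82), Rational(1, 152), -9601618), Pow(-1183, -1)), Rational(1486, 314027)) = Add(Mul(Rational(4800809, 697984), Rational(-1, 1183)), Rational(1486, 314027)) = Add(Rational(-369293, 63516544), Rational(1486, 314027)) = Rational(-3083198361, 2849415680384)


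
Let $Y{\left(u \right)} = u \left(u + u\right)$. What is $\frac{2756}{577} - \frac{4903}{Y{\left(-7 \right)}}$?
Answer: $- \frac{2558943}{56546} \approx -45.254$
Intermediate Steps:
$Y{\left(u \right)} = 2 u^{2}$ ($Y{\left(u \right)} = u 2 u = 2 u^{2}$)
$\frac{2756}{577} - \frac{4903}{Y{\left(-7 \right)}} = \frac{2756}{577} - \frac{4903}{2 \left(-7\right)^{2}} = 2756 \cdot \frac{1}{577} - \frac{4903}{2 \cdot 49} = \frac{2756}{577} - \frac{4903}{98} = - \frac{2558943}{56546}$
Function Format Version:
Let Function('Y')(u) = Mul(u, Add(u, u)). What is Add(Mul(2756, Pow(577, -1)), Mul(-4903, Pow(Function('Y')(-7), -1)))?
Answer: Rational(-2558943, 56546) ≈ -45.254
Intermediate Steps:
Function('Y')(u) = Mul(2, Pow(u, 2)) (Function('Y')(u) = Mul(u, Mul(2, u)) = Mul(2, Pow(u, 2)))
Add(Mul(2756, Pow(577, -1)), Mul(-4903, Pow(Function('Y')(-7), -1))) = Add(Mul(2756, Pow(577, -1)), Mul(-4903, Pow(Mul(2, Pow(-7, 2)), -1))) = Add(Mul(2756, Rational(1, 577)), Mul(-4903, Pow(Mul(2, 49), -1))) = Add(Rational(2756, 577), Mul(-4903, Pow(98, -1))) = Add(Rational(2756, 577), Mul(-4903, Rational(1, 98))) = Add(Rational(2756, 577), Rational(-4903, 98)) = Rational(-2558943, 56546)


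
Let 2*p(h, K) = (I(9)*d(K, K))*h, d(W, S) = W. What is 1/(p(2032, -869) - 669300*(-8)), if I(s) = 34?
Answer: -1/24664336 ≈ -4.0544e-8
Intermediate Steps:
p(h, K) = 17*K*h (p(h, K) = ((34*K)*h)/2 = (34*K*h)/2 = 17*K*h)
1/(p(2032, -869) - 669300*(-8)) = 1/(17*(-869)*2032 - 669300*(-8)) = 1/(-30018736 + 5354400) = 1/(-24664336) = -1/24664336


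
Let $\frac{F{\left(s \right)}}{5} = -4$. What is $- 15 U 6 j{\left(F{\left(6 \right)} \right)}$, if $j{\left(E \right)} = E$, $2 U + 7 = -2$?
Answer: $-8100$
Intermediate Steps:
$U = - \frac{9}{2}$ ($U = - \frac{7}{2} + \frac{1}{2} \left(-2\right) = - \frac{7}{2} - 1 = - \frac{9}{2} \approx -4.5$)
$F{\left(s \right)} = -20$ ($F{\left(s \right)} = 5 \left(-4\right) = -20$)
$- 15 U 6 j{\left(F{\left(6 \right)} \right)} = - 15 \left(- \frac{9}{2}\right) 6 \left(-20\right) = - 15 \left(\left(-27\right) \left(-20\right)\right) = \left(-15\right) 540 = -8100$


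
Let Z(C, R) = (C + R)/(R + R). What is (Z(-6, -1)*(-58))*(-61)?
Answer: 12383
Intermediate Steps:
Z(C, R) = (C + R)/(2*R) (Z(C, R) = (C + R)/((2*R)) = (C + R)*(1/(2*R)) = (C + R)/(2*R))
(Z(-6, -1)*(-58))*(-61) = (((½)*(-6 - 1)/(-1))*(-58))*(-61) = (((½)*(-1)*(-7))*(-58))*(-61) = ((7/2)*(-58))*(-61) = -203*(-61) = 12383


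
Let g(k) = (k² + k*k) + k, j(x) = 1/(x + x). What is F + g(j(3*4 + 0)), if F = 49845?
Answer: 14355373/288 ≈ 49845.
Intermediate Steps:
j(x) = 1/(2*x)
g(k) = k + 2*k² (g(k) = (k² + k²) + k = 2*k² + k = k + 2*k²)
F + g(j(3*4 + 0)) = 49845 + (1/(2*(3*4 + 0)))*(1 + 2*(1/(2*(3*4 + 0)))) = 49845 + (1/(2*(12 + 0)))*(1 + 2*(1/(2*(12 + 0)))) = 49845 + ((½)/12)*(1 + 2*((½)/12)) = 49845 + ((½)*(1/12))*(1 + 2*((½)*(1/12))) = 49845 + (1 + 2*(1/24))/24 = 49845 + (1 + 1/12)/24 = 49845 + (1/24)*(13/12) = 49845 + 13/288 = 14355373/288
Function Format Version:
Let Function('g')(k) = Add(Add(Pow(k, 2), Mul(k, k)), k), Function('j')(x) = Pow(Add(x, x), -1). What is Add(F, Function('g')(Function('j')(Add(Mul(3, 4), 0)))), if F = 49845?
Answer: Rational(14355373, 288) ≈ 49845.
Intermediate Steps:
Function('j')(x) = Mul(Rational(1, 2), Pow(x, -1)) (Function('j')(x) = Pow(Mul(2, x), -1) = Mul(Rational(1, 2), Pow(x, -1)))
Function('g')(k) = Add(k, Mul(2, Pow(k, 2))) (Function('g')(k) = Add(Add(Pow(k, 2), Pow(k, 2)), k) = Add(Mul(2, Pow(k, 2)), k) = Add(k, Mul(2, Pow(k, 2))))
Add(F, Function('g')(Function('j')(Add(Mul(3, 4), 0)))) = Add(49845, Mul(Mul(Rational(1, 2), Pow(Add(Mul(3, 4), 0), -1)), Add(1, Mul(2, Mul(Rational(1, 2), Pow(Add(Mul(3, 4), 0), -1)))))) = Add(49845, Mul(Mul(Rational(1, 2), Pow(Add(12, 0), -1)), Add(1, Mul(2, Mul(Rational(1, 2), Pow(Add(12, 0), -1)))))) = Add(49845, Mul(Mul(Rational(1, 2), Pow(12, -1)), Add(1, Mul(2, Mul(Rational(1, 2), Pow(12, -1)))))) = Add(49845, Mul(Mul(Rational(1, 2), Rational(1, 12)), Add(1, Mul(2, Mul(Rational(1, 2), Rational(1, 12)))))) = Add(49845, Mul(Rational(1, 24), Add(1, Mul(2, Rational(1, 24))))) = Add(49845, Mul(Rational(1, 24), Add(1, Rational(1, 12)))) = Add(49845, Mul(Rational(1, 24), Rational(13, 12))) = Add(49845, Rational(13, 288)) = Rational(14355373, 288)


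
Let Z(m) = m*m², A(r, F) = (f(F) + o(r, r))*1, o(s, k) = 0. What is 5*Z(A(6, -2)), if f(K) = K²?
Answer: 320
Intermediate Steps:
A(r, F) = F² (A(r, F) = (F² + 0)*1 = F²*1 = F²)
Z(m) = m³
5*Z(A(6, -2)) = 5*((-2)²)³ = 5*4³ = 5*64 = 320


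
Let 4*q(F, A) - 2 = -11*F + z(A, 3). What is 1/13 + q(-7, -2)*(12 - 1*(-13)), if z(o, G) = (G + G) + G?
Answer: 7151/13 ≈ 550.08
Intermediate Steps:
z(o, G) = 3*G (z(o, G) = 2*G + G = 3*G)
q(F, A) = 11/4 - 11*F/4 (q(F, A) = ½ + (-11*F + 3*3)/4 = ½ + (-11*F + 9)/4 = ½ + (9 - 11*F)/4 = ½ + (9/4 - 11*F/4) = 11/4 - 11*F/4)
1/13 + q(-7, -2)*(12 - 1*(-13)) = 1/13 + (11/4 - 11/4*(-7))*(12 - 1*(-13)) = 1/13 + (11/4 + 77/4)*(12 + 13) = 1/13 + 22*25 = 1/13 + 550 = 7151/13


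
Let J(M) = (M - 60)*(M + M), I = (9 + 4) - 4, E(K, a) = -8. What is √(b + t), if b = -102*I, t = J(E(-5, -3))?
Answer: √170 ≈ 13.038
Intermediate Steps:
I = 9 (I = 13 - 4 = 9)
J(M) = 2*M*(-60 + M) (J(M) = (-60 + M)*(2*M) = 2*M*(-60 + M))
t = 1088 (t = 2*(-8)*(-60 - 8) = 2*(-8)*(-68) = 1088)
b = -918 (b = -102*9 = -918)
√(b + t) = √(-918 + 1088) = √170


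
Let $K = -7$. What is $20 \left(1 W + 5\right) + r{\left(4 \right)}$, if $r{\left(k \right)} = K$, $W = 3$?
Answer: $153$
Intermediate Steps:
$r{\left(k \right)} = -7$
$20 \left(1 W + 5\right) + r{\left(4 \right)} = 20 \left(1 \cdot 3 + 5\right) - 7 = 20 \left(3 + 5\right) - 7 = 20 \cdot 8 - 7 = 160 - 7 = 153$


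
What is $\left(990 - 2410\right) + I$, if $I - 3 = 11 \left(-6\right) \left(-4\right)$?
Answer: $-1153$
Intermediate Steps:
$I = 267$ ($I = 3 + 11 \left(-6\right) \left(-4\right) = 3 - -264 = 3 + 264 = 267$)
$\left(990 - 2410\right) + I = \left(990 - 2410\right) + 267 = -1420 + 267 = -1153$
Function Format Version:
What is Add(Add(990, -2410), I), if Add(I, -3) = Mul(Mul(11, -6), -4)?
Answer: -1153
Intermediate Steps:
I = 267 (I = Add(3, Mul(Mul(11, -6), -4)) = Add(3, Mul(-66, -4)) = Add(3, 264) = 267)
Add(Add(990, -2410), I) = Add(Add(990, -2410), 267) = Add(-1420, 267) = -1153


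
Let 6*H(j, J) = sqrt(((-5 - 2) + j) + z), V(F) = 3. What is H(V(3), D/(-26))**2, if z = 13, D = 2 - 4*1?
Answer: 1/4 ≈ 0.25000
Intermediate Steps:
D = -2 (D = 2 - 4 = -2)
H(j, J) = sqrt(6 + j)/6 (H(j, J) = sqrt(((-5 - 2) + j) + 13)/6 = sqrt((-7 + j) + 13)/6 = sqrt(6 + j)/6)
H(V(3), D/(-26))**2 = (sqrt(6 + 3)/6)**2 = (sqrt(9)/6)**2 = ((1/6)*3)**2 = (1/2)**2 = 1/4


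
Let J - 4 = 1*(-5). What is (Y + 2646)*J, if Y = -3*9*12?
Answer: -2322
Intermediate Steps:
Y = -324 (Y = -27*12 = -324)
J = -1 (J = 4 + 1*(-5) = 4 - 5 = -1)
(Y + 2646)*J = (-324 + 2646)*(-1) = 2322*(-1) = -2322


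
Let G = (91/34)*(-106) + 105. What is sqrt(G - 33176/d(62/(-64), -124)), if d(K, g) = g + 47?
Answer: 3*sqrt(396746)/119 ≈ 15.879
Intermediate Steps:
d(K, g) = 47 + g
G = -3038/17 (G = (91*(1/34))*(-106) + 105 = (91/34)*(-106) + 105 = -4823/17 + 105 = -3038/17 ≈ -178.71)
sqrt(G - 33176/d(62/(-64), -124)) = sqrt(-3038/17 - 33176/(47 - 124)) = sqrt(-3038/17 - 33176/(-77)) = sqrt(-3038/17 - 33176*(-1/77)) = sqrt(-3038/17 + 3016/7) = sqrt(30006/119) = 3*sqrt(396746)/119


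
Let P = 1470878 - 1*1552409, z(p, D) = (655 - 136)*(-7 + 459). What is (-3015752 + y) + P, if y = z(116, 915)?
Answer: -2862695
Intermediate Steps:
z(p, D) = 234588 (z(p, D) = 519*452 = 234588)
y = 234588
P = -81531 (P = 1470878 - 1552409 = -81531)
(-3015752 + y) + P = (-3015752 + 234588) - 81531 = -2781164 - 81531 = -2862695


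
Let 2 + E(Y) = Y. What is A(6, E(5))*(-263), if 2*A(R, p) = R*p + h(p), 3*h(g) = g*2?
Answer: -2630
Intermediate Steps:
h(g) = 2*g/3 (h(g) = (g*2)/3 = (2*g)/3 = 2*g/3)
E(Y) = -2 + Y
A(R, p) = p/3 + R*p/2 (A(R, p) = (R*p + 2*p/3)/2 = (2*p/3 + R*p)/2 = p/3 + R*p/2)
A(6, E(5))*(-263) = ((-2 + 5)*(2 + 3*6)/6)*(-263) = ((1/6)*3*(2 + 18))*(-263) = ((1/6)*3*20)*(-263) = 10*(-263) = -2630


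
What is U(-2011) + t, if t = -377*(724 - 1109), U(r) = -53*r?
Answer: 251728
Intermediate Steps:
t = 145145 (t = -377*(-385) = 145145)
U(-2011) + t = -53*(-2011) + 145145 = 106583 + 145145 = 251728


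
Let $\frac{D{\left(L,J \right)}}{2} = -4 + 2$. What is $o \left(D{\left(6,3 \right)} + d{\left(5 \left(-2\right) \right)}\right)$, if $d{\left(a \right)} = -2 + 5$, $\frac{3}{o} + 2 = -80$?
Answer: $\frac{3}{82} \approx 0.036585$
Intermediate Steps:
$o = - \frac{3}{82}$ ($o = \frac{3}{-2 - 80} = \frac{3}{-82} = 3 \left(- \frac{1}{82}\right) = - \frac{3}{82} \approx -0.036585$)
$D{\left(L,J \right)} = -4$ ($D{\left(L,J \right)} = 2 \left(-4 + 2\right) = 2 \left(-2\right) = -4$)
$d{\left(a \right)} = 3$
$o \left(D{\left(6,3 \right)} + d{\left(5 \left(-2\right) \right)}\right) = - \frac{3 \left(-4 + 3\right)}{82} = \left(- \frac{3}{82}\right) \left(-1\right) = \frac{3}{82}$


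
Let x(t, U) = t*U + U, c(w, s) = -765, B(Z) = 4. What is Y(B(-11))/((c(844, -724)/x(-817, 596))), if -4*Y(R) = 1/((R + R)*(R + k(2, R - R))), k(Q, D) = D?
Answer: -149/30 ≈ -4.9667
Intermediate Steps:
x(t, U) = U + U*t (x(t, U) = U*t + U = U + U*t)
Y(R) = -1/(8*R²) (Y(R) = -1/((R + R)*(R + (R - R)))/4 = -1/(2*R*(R + 0))/4 = -1/(2*R²)/4 = -1/(8*R²))
Y(B(-11))/((c(844, -724)/x(-817, 596))) = (-⅛/4²)/((-765*1/(596*(1 - 817)))) = (-⅛*1/16)/((-765/(596*(-816)))) = -1/(128*((-765/(-486336)))) = -1/(128*((-765*(-1/486336)))) = -1/(128*15/9536) = -1/128*9536/15 = -149/30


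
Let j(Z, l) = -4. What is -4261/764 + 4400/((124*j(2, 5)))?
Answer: -342191/23684 ≈ -14.448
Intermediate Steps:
-4261/764 + 4400/((124*j(2, 5))) = -4261/764 + 4400/((124*(-4))) = -4261*1/764 + 4400/(-496) = -4261/764 + 4400*(-1/496) = -4261/764 - 275/31 = -342191/23684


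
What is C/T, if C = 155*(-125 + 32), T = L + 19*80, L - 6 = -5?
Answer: -4805/507 ≈ -9.4773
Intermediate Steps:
L = 1 (L = 6 - 5 = 1)
T = 1521 (T = 1 + 19*80 = 1 + 1520 = 1521)
C = -14415 (C = 155*(-93) = -14415)
C/T = -14415/1521 = -14415*1/1521 = -4805/507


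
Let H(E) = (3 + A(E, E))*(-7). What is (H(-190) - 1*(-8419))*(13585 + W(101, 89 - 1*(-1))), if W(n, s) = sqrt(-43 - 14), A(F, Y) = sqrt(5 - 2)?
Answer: (8398 - 7*sqrt(3))*(13585 + I*sqrt(57)) ≈ 1.1392e+8 + 63312.0*I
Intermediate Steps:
A(F, Y) = sqrt(3)
W(n, s) = I*sqrt(57) (W(n, s) = sqrt(-57) = I*sqrt(57))
H(E) = -21 - 7*sqrt(3) (H(E) = (3 + sqrt(3))*(-7) = -21 - 7*sqrt(3))
(H(-190) - 1*(-8419))*(13585 + W(101, 89 - 1*(-1))) = ((-21 - 7*sqrt(3)) - 1*(-8419))*(13585 + I*sqrt(57)) = ((-21 - 7*sqrt(3)) + 8419)*(13585 + I*sqrt(57)) = (8398 - 7*sqrt(3))*(13585 + I*sqrt(57))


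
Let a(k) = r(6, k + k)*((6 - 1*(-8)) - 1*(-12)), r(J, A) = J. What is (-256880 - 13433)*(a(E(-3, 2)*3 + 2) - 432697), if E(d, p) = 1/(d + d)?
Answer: 116921455333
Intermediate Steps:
E(d, p) = 1/(2*d)
a(k) = 156 (a(k) = 6*((6 - 1*(-8)) - 1*(-12)) = 6*((6 + 8) + 12) = 6*(14 + 12) = 6*26 = 156)
(-256880 - 13433)*(a(E(-3, 2)*3 + 2) - 432697) = (-256880 - 13433)*(156 - 432697) = -270313*(-432541) = 116921455333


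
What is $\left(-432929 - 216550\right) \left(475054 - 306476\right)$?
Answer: $-109487870862$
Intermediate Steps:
$\left(-432929 - 216550\right) \left(475054 - 306476\right) = \left(-649479\right) 168578 = -109487870862$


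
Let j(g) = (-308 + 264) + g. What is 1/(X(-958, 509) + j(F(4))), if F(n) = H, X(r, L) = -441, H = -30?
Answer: -1/515 ≈ -0.0019417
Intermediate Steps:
F(n) = -30
j(g) = -44 + g
1/(X(-958, 509) + j(F(4))) = 1/(-441 + (-44 - 30)) = 1/(-441 - 74) = 1/(-515) = -1/515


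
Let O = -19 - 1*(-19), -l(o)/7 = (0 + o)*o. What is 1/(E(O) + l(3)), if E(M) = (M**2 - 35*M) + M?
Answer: -1/63 ≈ -0.015873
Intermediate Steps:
l(o) = -7*o**2 (l(o) = -7*(0 + o)*o = -7*o*o = -7*o**2)
O = 0 (O = -19 + 19 = 0)
E(M) = M**2 - 34*M
1/(E(O) + l(3)) = 1/(0*(-34 + 0) - 7*3**2) = 1/(0*(-34) - 7*9) = 1/(0 - 63) = 1/(-63) = -1/63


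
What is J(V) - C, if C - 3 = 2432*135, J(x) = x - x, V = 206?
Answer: -328323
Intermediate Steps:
J(x) = 0
C = 328323 (C = 3 + 2432*135 = 3 + 328320 = 328323)
J(V) - C = 0 - 1*328323 = 0 - 328323 = -328323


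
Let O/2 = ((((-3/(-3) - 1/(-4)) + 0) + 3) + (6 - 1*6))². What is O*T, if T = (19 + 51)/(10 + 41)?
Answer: 595/12 ≈ 49.583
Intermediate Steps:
O = 289/8 (O = 2*((((-3/(-3) - 1/(-4)) + 0) + 3) + (6 - 1*6))² = 2*((((-3*(-⅓) - 1*(-¼)) + 0) + 3) + (6 - 6))² = 2*((((1 + ¼) + 0) + 3) + 0)² = 2*(((5/4 + 0) + 3) + 0)² = 2*((5/4 + 3) + 0)² = 2*(17/4 + 0)² = 2*(17/4)² = 2*(289/16) = 289/8 ≈ 36.125)
T = 70/51 ≈ 1.3725
O*T = (289/8)*(70/51) = 595/12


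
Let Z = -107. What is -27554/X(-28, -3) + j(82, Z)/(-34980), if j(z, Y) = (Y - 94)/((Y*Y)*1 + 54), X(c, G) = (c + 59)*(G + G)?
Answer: 1847839855691/12473623140 ≈ 148.14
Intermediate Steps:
X(c, G) = 2*G*(59 + c) (X(c, G) = (59 + c)*(2*G) = 2*G*(59 + c))
j(z, Y) = (-94 + Y)/(54 + Y**2) (j(z, Y) = (-94 + Y)/(Y**2*1 + 54) = (-94 + Y)/(Y**2 + 54) = (-94 + Y)/(54 + Y**2))
-27554/X(-28, -3) + j(82, Z)/(-34980) = -27554*(-1/(6*(59 - 28))) + ((-94 - 107)/(54 + (-107)**2))/(-34980) = -27554/(2*(-3)*31) + (-201/(54 + 11449))*(-1/34980) = -27554/(-186) + (-201/11503)*(-1/34980) = -27554*(-1/186) + ((1/11503)*(-201))*(-1/34980) = 13777/93 - 201/11503*(-1/34980) = 13777/93 + 67/134124980 = 1847839855691/12473623140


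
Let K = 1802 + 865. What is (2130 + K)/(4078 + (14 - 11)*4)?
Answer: 4797/4090 ≈ 1.1729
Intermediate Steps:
K = 2667
(2130 + K)/(4078 + (14 - 11)*4) = (2130 + 2667)/(4078 + (14 - 11)*4) = 4797/(4078 + 3*4) = 4797/(4078 + 12) = 4797/4090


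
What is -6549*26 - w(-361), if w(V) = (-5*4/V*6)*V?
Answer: -170154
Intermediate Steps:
w(V) = -120 (w(V) = (-120/V)*V = -120)
-6549*26 - w(-361) = -6549*26 - 1*(-120) = -111*1534 + 120 = -170274 + 120 = -170154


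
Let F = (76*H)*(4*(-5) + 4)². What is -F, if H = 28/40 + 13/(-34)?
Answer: -525312/85 ≈ -6180.1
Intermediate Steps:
H = 27/85 (H = 28*(1/40) + 13*(-1/34) = 7/10 - 13/34 = 27/85 ≈ 0.31765)
F = 525312/85 (F = (76*(27/85))*(4*(-5) + 4)² = 2052*(-20 + 4)²/85 = (2052/85)*(-16)² = (2052/85)*256 = 525312/85 ≈ 6180.1)
-F = -1*525312/85 = -525312/85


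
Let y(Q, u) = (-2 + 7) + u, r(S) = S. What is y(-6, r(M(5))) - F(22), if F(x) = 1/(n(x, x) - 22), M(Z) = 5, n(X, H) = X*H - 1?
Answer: 4609/461 ≈ 9.9978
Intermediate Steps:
n(X, H) = -1 + H*X (n(X, H) = H*X - 1 = -1 + H*X)
y(Q, u) = 5 + u
F(x) = 1/(-23 + x²) (F(x) = 1/((-1 + x*x) - 22) = 1/((-1 + x²) - 22) = 1/(-23 + x²))
y(-6, r(M(5))) - F(22) = (5 + 5) - 1/(-23 + 22²) = 10 - 1/(-23 + 484) = 10 - 1/461 = 4609/461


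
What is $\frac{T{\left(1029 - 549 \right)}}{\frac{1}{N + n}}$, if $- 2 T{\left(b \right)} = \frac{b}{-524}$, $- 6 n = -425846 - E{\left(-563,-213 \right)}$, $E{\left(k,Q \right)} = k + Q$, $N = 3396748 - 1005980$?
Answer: $\frac{147696780}{131} \approx 1.1275 \cdot 10^{6}$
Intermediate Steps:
$N = 2390768$ ($N = 3396748 - 1005980 = 2390768$)
$E{\left(k,Q \right)} = Q + k$
$n = 70845$ ($n = - \frac{-425846 - \left(-213 - 563\right)}{6} = - \frac{-425846 - -776}{6} = - \frac{-425846 + 776}{6} = \left(- \frac{1}{6}\right) \left(-425070\right) = 70845$)
$T{\left(b \right)} = \frac{b}{1048}$ ($T{\left(b \right)} = - \frac{b \frac{1}{-524}}{2} = - \frac{b \left(- \frac{1}{524}\right)}{2} = - \frac{\left(- \frac{1}{524}\right) b}{2} = \frac{b}{1048}$)
$\frac{T{\left(1029 - 549 \right)}}{\frac{1}{N + n}} = \frac{\frac{1}{1048} \left(1029 - 549\right)}{\frac{1}{2390768 + 70845}} = \frac{\frac{1}{1048} \cdot 480}{\frac{1}{2461613}} = \frac{60 \frac{1}{\frac{1}{2461613}}}{131} = \frac{60}{131} \cdot 2461613 = \frac{147696780}{131}$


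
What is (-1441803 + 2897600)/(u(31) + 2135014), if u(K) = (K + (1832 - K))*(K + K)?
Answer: 1455797/2248598 ≈ 0.64742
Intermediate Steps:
u(K) = 3664*K (u(K) = 1832*(2*K) = 3664*K)
(-1441803 + 2897600)/(u(31) + 2135014) = (-1441803 + 2897600)/(3664*31 + 2135014) = 1455797/(113584 + 2135014) = 1455797/2248598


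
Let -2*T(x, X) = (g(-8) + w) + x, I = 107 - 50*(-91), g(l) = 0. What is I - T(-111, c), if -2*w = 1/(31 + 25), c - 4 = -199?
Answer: 1030735/224 ≈ 4601.5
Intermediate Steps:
I = 4657 (I = 107 + 4550 = 4657)
c = -195 (c = 4 - 199 = -195)
w = -1/112 (w = -1/(2*(31 + 25)) = -1/2/56 = -1/2*1/56 = -1/112 ≈ -0.0089286)
T(x, X) = 1/224 - x/2 (T(x, X) = -((0 - 1/112) + x)/2 = -(-1/112 + x)/2 = 1/224 - x/2)
I - T(-111, c) = 4657 - (1/224 - 1/2*(-111)) = 4657 - (1/224 + 111/2) = 4657 - 1*12433/224 = 4657 - 12433/224 = 1030735/224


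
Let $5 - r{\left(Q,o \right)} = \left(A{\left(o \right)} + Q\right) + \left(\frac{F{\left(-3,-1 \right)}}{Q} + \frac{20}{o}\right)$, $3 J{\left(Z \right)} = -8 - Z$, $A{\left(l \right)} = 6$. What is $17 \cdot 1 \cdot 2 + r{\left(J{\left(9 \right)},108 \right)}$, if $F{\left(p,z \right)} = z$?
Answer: $\frac{17582}{459} \approx 38.305$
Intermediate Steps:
$J{\left(Z \right)} = - \frac{8}{3} - \frac{Z}{3}$ ($J{\left(Z \right)} = \frac{-8 - Z}{3} = - \frac{8}{3} - \frac{Z}{3}$)
$r{\left(Q,o \right)} = -1 + \frac{1}{Q} - Q - \frac{20}{o}$ ($r{\left(Q,o \right)} = 5 - \left(\left(6 + Q\right) + \left(- \frac{1}{Q} + \frac{20}{o}\right)\right) = 5 - \left(6 + Q - \frac{1}{Q} + \frac{20}{o}\right) = -1 + \frac{1}{Q} - Q - \frac{20}{o}$)
$17 \cdot 1 \cdot 2 + r{\left(J{\left(9 \right)},108 \right)} = 17 \cdot 1 \cdot 2 - \left(- \frac{5}{3} - 3 + \frac{5}{27} - \frac{1}{- \frac{8}{3} - 3}\right) = 17 \cdot 2 - \left(- \frac{121}{27} - \frac{1}{- \frac{8}{3} - 3}\right) = 34 - \left(- \frac{121}{27} + \frac{3}{17}\right) = 34 - - \frac{1976}{459} = 34 + \frac{1976}{459} = \frac{17582}{459}$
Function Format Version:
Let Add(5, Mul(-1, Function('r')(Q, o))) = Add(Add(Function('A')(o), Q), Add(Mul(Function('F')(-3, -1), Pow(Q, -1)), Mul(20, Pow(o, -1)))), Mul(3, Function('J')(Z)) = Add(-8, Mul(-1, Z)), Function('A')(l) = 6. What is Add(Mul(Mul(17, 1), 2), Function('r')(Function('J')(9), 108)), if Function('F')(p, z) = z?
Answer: Rational(17582, 459) ≈ 38.305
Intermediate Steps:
Function('J')(Z) = Add(Rational(-8, 3), Mul(Rational(-1, 3), Z)) (Function('J')(Z) = Mul(Rational(1, 3), Add(-8, Mul(-1, Z))) = Add(Rational(-8, 3), Mul(Rational(-1, 3), Z)))
Function('r')(Q, o) = Add(-1, Pow(Q, -1), Mul(-1, Q), Mul(-20, Pow(o, -1))) (Function('r')(Q, o) = Add(5, Mul(-1, Add(Add(6, Q), Add(Mul(-1, Pow(Q, -1)), Mul(20, Pow(o, -1)))))) = Add(5, Mul(-1, Add(6, Q, Mul(-1, Pow(Q, -1)), Mul(20, Pow(o, -1))))) = Add(5, Add(-6, Pow(Q, -1), Mul(-1, Q), Mul(-20, Pow(o, -1)))) = Add(-1, Pow(Q, -1), Mul(-1, Q), Mul(-20, Pow(o, -1))))
Add(Mul(Mul(17, 1), 2), Function('r')(Function('J')(9), 108)) = Add(Mul(Mul(17, 1), 2), Add(-1, Pow(Add(Rational(-8, 3), Mul(Rational(-1, 3), 9)), -1), Mul(-1, Add(Rational(-8, 3), Mul(Rational(-1, 3), 9))), Mul(-20, Pow(108, -1)))) = Add(Mul(17, 2), Add(-1, Pow(Add(Rational(-8, 3), -3), -1), Mul(-1, Add(Rational(-8, 3), -3)), Mul(-20, Rational(1, 108)))) = Add(34, Add(-1, Pow(Rational(-17, 3), -1), Mul(-1, Rational(-17, 3)), Rational(-5, 27))) = Add(34, Add(-1, Rational(-3, 17), Rational(17, 3), Rational(-5, 27))) = Add(34, Rational(1976, 459)) = Rational(17582, 459)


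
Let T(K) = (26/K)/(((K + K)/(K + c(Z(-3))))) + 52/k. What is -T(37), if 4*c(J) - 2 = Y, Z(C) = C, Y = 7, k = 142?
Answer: -287287/388796 ≈ -0.73891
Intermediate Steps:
c(J) = 9/4 (c(J) = ½ + (¼)*7 = ½ + 7/4 = 9/4)
T(K) = 26/71 + 13*(9/4 + K)/K² (T(K) = (26/K)/(((K + K)/(K + 9/4))) + 52/142 = (26/K)/(((2*K)/(9/4 + K))) + 52*(1/142) = (26/K)/((2*K/(9/4 + K))) + 26/71 = (26/K)*((9/4 + K)/(2*K)) + 26/71 = 13*(9/4 + K)/K² + 26/71 = 26/71 + 13*(9/4 + K)/K²)
-T(37) = -(26/71 + 13/37 + (117/4)/37²) = -(26/71 + 13*(1/37) + (117/4)*(1/1369)) = -(26/71 + 13/37 + 117/5476) = -1*287287/388796 = -287287/388796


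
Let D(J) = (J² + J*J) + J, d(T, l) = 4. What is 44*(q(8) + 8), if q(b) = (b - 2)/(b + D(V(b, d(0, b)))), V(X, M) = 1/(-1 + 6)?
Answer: 26488/69 ≈ 383.88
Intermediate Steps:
V(X, M) = ⅕ (V(X, M) = 1/5 = ⅕)
D(J) = J + 2*J² (D(J) = (J² + J²) + J = 2*J² + J = J + 2*J²)
q(b) = (-2 + b)/(7/25 + b) (q(b) = (b - 2)/(b + (1 + 2*(⅕))/5) = (-2 + b)/(b + (1 + ⅖)/5) = (-2 + b)/(b + (⅕)*(7/5)) = (-2 + b)/(b + 7/25) = (-2 + b)/(7/25 + b))
44*(q(8) + 8) = 44*(25*(-2 + 8)/(7 + 25*8) + 8) = 44*(25*6/(7 + 200) + 8) = 44*(25*6/207 + 8) = 44*(25*(1/207)*6 + 8) = 44*(50/69 + 8) = 44*(602/69) = 26488/69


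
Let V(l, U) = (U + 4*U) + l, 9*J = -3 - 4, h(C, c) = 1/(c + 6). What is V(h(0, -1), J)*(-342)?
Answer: 6308/5 ≈ 1261.6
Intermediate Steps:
h(C, c) = 1/(6 + c)
J = -7/9 (J = (-3 - 4)/9 = (1/9)*(-7) = -7/9 ≈ -0.77778)
V(l, U) = l + 5*U (V(l, U) = 5*U + l = l + 5*U)
V(h(0, -1), J)*(-342) = (1/(6 - 1) + 5*(-7/9))*(-342) = (1/5 - 35/9)*(-342) = -166/45*(-342) = 6308/5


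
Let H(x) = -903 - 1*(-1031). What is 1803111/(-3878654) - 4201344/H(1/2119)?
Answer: -127310863353/3878654 ≈ -32823.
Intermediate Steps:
H(x) = 128 (H(x) = -903 + 1031 = 128)
1803111/(-3878654) - 4201344/H(1/2119) = 1803111/(-3878654) - 4201344/128 = 1803111*(-1/3878654) - 4201344*1/128 = -1803111/3878654 - 32823 = -127310863353/3878654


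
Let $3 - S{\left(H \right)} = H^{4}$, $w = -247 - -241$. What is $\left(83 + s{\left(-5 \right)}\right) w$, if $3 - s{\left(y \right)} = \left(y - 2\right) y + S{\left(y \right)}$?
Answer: $-4038$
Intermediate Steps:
$w = -6$ ($w = -247 + 241 = -6$)
$S{\left(H \right)} = 3 - H^{4}$
$s{\left(y \right)} = y^{4} - y \left(-2 + y\right)$ ($s{\left(y \right)} = 3 - \left(\left(y - 2\right) y - \left(-3 + y^{4}\right)\right) = 3 - \left(\left(-2 + y\right) y - \left(-3 + y^{4}\right)\right) = 3 - \left(y \left(-2 + y\right) - \left(-3 + y^{4}\right)\right) = 3 - \left(3 - y^{4} + y \left(-2 + y\right)\right) = y^{4} - y \left(-2 + y\right)$)
$\left(83 + s{\left(-5 \right)}\right) w = \left(83 - 5 \left(2 + \left(-5\right)^{3} - -5\right)\right) \left(-6\right) = \left(83 - 5 \left(2 - 125 + 5\right)\right) \left(-6\right) = \left(83 - -590\right) \left(-6\right) = \left(83 + 590\right) \left(-6\right) = 673 \left(-6\right) = -4038$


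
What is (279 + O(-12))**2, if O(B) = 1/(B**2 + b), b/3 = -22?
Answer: 473628169/6084 ≈ 77848.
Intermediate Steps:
b = -66 (b = 3*(-22) = -66)
O(B) = 1/(-66 + B**2) (O(B) = 1/(B**2 - 66) = 1/(-66 + B**2))
(279 + O(-12))**2 = (279 + 1/(-66 + (-12)**2))**2 = (279 + 1/(-66 + 144))**2 = (279 + 1/78)**2 = (21763/78)**2 = 473628169/6084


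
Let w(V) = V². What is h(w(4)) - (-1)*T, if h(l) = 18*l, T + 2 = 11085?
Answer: 11371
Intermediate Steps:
T = 11083 (T = -2 + 11085 = 11083)
h(w(4)) - (-1)*T = 18*4² - (-1)*11083 = 18*16 - 1*(-11083) = 288 + 11083 = 11371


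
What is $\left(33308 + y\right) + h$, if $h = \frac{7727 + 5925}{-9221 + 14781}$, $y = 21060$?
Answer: $\frac{75574933}{1390} \approx 54370.0$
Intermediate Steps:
$h = \frac{3413}{1390}$ ($h = \frac{13652}{5560} = 13652 \cdot \frac{1}{5560} = \frac{3413}{1390} \approx 2.4554$)
$\left(33308 + y\right) + h = \left(33308 + 21060\right) + \frac{3413}{1390} = 54368 + \frac{3413}{1390} = \frac{75574933}{1390}$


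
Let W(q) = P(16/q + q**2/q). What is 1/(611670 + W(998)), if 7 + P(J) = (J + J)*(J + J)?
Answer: 249001/1144360539063 ≈ 2.1759e-7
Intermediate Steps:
P(J) = -7 + 4*J**2 (P(J) = -7 + (J + J)*(J + J) = -7 + (2*J)*(2*J) = -7 + 4*J**2)
W(q) = -7 + 4*(q + 16/q)**2 (W(q) = -7 + 4*(16/q + q**2/q)**2 = -7 + 4*(16/q + q)**2 = -7 + 4*(q + 16/q)**2)
1/(611670 + W(998)) = 1/(611670 + (121 + 4*998**2 + 1024/998**2)) = 1/(611670 + (121 + 4*996004 + 1024*(1/996004))) = 1/(611670 + (121 + 3984016 + 256/249001)) = 1/(611670 + 992054097393/249001) = 1/(1144360539063/249001) = 249001/1144360539063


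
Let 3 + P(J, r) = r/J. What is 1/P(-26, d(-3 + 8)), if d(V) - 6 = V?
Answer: -26/89 ≈ -0.29213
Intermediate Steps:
d(V) = 6 + V
P(J, r) = -3 + r/J
1/P(-26, d(-3 + 8)) = 1/(-3 + (6 + (-3 + 8))/(-26)) = 1/(-3 + (6 + 5)*(-1/26)) = 1/(-3 + 11*(-1/26)) = 1/(-3 - 11/26) = 1/(-89/26) = -26/89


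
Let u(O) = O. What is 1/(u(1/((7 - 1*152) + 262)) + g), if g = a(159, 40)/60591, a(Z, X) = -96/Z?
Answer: 125241597/1069193 ≈ 117.14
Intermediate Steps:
g = -32/3211323 (g = -96/159/60591 = -96*1/159*(1/60591) = -32/53*1/60591 = -32/3211323 ≈ -9.9647e-6)
1/(u(1/((7 - 1*152) + 262)) + g) = 1/(1/((7 - 1*152) + 262) - 32/3211323) = 1/(1/((7 - 152) + 262) - 32/3211323) = 1/(1/(-145 + 262) - 32/3211323) = 1/(1/117 - 32/3211323) = 1/(1069193/125241597) = 125241597/1069193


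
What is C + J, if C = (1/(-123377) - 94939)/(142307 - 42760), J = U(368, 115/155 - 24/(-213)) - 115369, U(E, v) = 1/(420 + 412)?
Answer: -1178903948920275861/10218466102208 ≈ -1.1537e+5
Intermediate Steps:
U(E, v) = 1/832
J = -95987007/832 (J = 1/832 - 115369 = -95987007/832 ≈ -1.1537e+5)
C = -11713289004/12281810219 (C = (-1/123377 - 94939)/99547 = -11713289004/123377*1/99547 = -11713289004/12281810219 ≈ -0.95371)
C + J = -11713289004/12281810219 - 95987007/832 = -1178903948920275861/10218466102208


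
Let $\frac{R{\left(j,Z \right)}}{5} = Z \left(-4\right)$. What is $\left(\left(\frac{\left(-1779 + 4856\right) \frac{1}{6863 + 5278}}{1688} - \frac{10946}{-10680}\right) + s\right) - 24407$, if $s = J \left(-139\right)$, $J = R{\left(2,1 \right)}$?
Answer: $- \frac{197225292057373}{9119833560} \approx -21626.0$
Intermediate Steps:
$R{\left(j,Z \right)} = - 20 Z$ ($R{\left(j,Z \right)} = 5 Z \left(-4\right) = 5 \left(- 4 Z\right) = - 20 Z$)
$J = -20$ ($J = \left(-20\right) 1 = -20$)
$s = 2780$ ($s = \left(-20\right) \left(-139\right) = 2780$)
$\left(\left(\frac{\left(-1779 + 4856\right) \frac{1}{6863 + 5278}}{1688} - \frac{10946}{-10680}\right) + s\right) - 24407 = \left(\left(\frac{\left(-1779 + 4856\right) \frac{1}{6863 + 5278}}{1688} - \frac{10946}{-10680}\right) + 2780\right) - 24407 = \left(\left(\frac{3077}{12141} \cdot \frac{1}{1688} - - \frac{5473}{5340}\right) + 2780\right) - 24407 = \left(\left(3077 \cdot \frac{1}{12141} \cdot \frac{1}{1688} + \frac{5473}{5340}\right) + 2780\right) - 24407 = \left(\left(\frac{3077}{12141} \cdot \frac{1}{1688} + \frac{5473}{5340}\right) + 2780\right) - 24407 = \left(\left(\frac{3077}{20494008} + \frac{5473}{5340}\right) + 2780\right) - 24407 = \left(\frac{9348344747}{9119833560} + 2780\right) - 24407 = \frac{25362485641547}{9119833560} - 24407 = - \frac{197225292057373}{9119833560}$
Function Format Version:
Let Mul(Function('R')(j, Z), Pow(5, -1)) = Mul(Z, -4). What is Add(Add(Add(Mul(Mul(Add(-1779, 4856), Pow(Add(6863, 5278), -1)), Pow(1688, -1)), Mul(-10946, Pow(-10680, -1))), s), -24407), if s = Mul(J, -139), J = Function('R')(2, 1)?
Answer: Rational(-197225292057373, 9119833560) ≈ -21626.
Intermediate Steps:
Function('R')(j, Z) = Mul(-20, Z) (Function('R')(j, Z) = Mul(5, Mul(Z, -4)) = Mul(5, Mul(-4, Z)) = Mul(-20, Z))
J = -20 (J = Mul(-20, 1) = -20)
s = 2780 (s = Mul(-20, -139) = 2780)
Add(Add(Add(Mul(Mul(Add(-1779, 4856), Pow(Add(6863, 5278), -1)), Pow(1688, -1)), Mul(-10946, Pow(-10680, -1))), s), -24407) = Add(Add(Add(Mul(Mul(Add(-1779, 4856), Pow(Add(6863, 5278), -1)), Pow(1688, -1)), Mul(-10946, Pow(-10680, -1))), 2780), -24407) = Add(Add(Add(Mul(Mul(3077, Pow(12141, -1)), Rational(1, 1688)), Mul(-10946, Rational(-1, 10680))), 2780), -24407) = Add(Add(Add(Mul(Mul(3077, Rational(1, 12141)), Rational(1, 1688)), Rational(5473, 5340)), 2780), -24407) = Add(Add(Add(Mul(Rational(3077, 12141), Rational(1, 1688)), Rational(5473, 5340)), 2780), -24407) = Add(Add(Add(Rational(3077, 20494008), Rational(5473, 5340)), 2780), -24407) = Add(Add(Rational(9348344747, 9119833560), 2780), -24407) = Add(Rational(25362485641547, 9119833560), -24407) = Rational(-197225292057373, 9119833560)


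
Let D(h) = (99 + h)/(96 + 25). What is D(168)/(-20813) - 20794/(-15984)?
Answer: 707605141/543968568 ≈ 1.3008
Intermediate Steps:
D(h) = 9/11 + h/121 (D(h) = (99 + h)/121 = (99 + h)*(1/121) = 9/11 + h/121)
D(168)/(-20813) - 20794/(-15984) = (9/11 + (1/121)*168)/(-20813) - 20794/(-15984) = (9/11 + 168/121)*(-1/20813) - 20794*(-1/15984) = (267/121)*(-1/20813) + 281/216 = -267/2518373 + 281/216 = 707605141/543968568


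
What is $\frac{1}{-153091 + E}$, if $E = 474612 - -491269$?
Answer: $\frac{1}{812790} \approx 1.2303 \cdot 10^{-6}$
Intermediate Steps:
$E = 965881$ ($E = 474612 + 491269 = 965881$)
$\frac{1}{-153091 + E} = \frac{1}{-153091 + 965881} = \frac{1}{812790}$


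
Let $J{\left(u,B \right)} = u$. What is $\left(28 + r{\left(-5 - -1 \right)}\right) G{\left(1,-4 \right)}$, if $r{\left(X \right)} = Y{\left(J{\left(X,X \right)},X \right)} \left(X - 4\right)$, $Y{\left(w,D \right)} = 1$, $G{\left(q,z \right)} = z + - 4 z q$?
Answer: $240$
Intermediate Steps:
$G{\left(q,z \right)} = z - 4 q z$
$r{\left(X \right)} = -4 + X$ ($r{\left(X \right)} = 1 \left(X - 4\right) = 1 \left(-4 + X\right) = -4 + X$)
$\left(28 + r{\left(-5 - -1 \right)}\right) G{\left(1,-4 \right)} = \left(28 - 8\right) \left(- 4 \left(1 - 4\right)\right) = \left(28 + \left(-4 + \left(-5 + 1\right)\right)\right) \left(- 4 \left(1 - 4\right)\right) = \left(28 - 8\right) \left(\left(-4\right) \left(-3\right)\right) = \left(28 - 8\right) 12 = 20 \cdot 12 = 240$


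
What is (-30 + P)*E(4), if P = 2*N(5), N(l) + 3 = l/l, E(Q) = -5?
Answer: 170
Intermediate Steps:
N(l) = -2 (N(l) = -3 + l/l = -3 + 1 = -2)
P = -4 (P = 2*(-2) = -4)
(-30 + P)*E(4) = (-30 - 4)*(-5) = -34*(-5) = 170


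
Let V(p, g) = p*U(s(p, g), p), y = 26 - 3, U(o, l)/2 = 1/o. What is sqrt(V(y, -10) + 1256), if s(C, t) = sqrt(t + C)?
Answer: sqrt(212264 + 598*sqrt(13))/13 ≈ 35.620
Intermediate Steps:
s(C, t) = sqrt(C + t)
U(o, l) = 2/o
y = 23
V(p, g) = 2*p/sqrt(g + p) (V(p, g) = p*(2/(sqrt(p + g))) = p*(2/(sqrt(g + p))) = p*(2/sqrt(g + p)) = 2*p/sqrt(g + p))
sqrt(V(y, -10) + 1256) = sqrt(2*23/sqrt(-10 + 23) + 1256) = sqrt(2*23/sqrt(13) + 1256) = sqrt(2*23*(sqrt(13)/13) + 1256) = sqrt(46*sqrt(13)/13 + 1256) = sqrt(1256 + 46*sqrt(13)/13)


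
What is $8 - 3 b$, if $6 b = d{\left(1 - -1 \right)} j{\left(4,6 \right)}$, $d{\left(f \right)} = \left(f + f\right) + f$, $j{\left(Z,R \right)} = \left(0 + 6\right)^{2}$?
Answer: $-100$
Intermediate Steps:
$j{\left(Z,R \right)} = 36$ ($j{\left(Z,R \right)} = 6^{2} = 36$)
$d{\left(f \right)} = 3 f$ ($d{\left(f \right)} = 2 f + f = 3 f$)
$b = 36$ ($b = \frac{3 \left(1 - -1\right) 36}{6} = \frac{3 \left(1 + 1\right) 36}{6} = \frac{3 \cdot 2 \cdot 36}{6} = \frac{6 \cdot 36}{6} = \frac{1}{6} \cdot 216 = 36$)
$8 - 3 b = 8 - 108 = -100$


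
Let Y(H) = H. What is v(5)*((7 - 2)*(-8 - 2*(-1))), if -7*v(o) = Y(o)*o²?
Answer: 3750/7 ≈ 535.71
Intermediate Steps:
v(o) = -o³/7 (v(o) = -o*o²/7 = -o³/7)
v(5)*((7 - 2)*(-8 - 2*(-1))) = (-⅐*5³)*((7 - 2)*(-8 - 2*(-1))) = (-⅐*125)*(5*(-8 + 2)) = -625*(-6)/7 = -125/7*(-30) = 3750/7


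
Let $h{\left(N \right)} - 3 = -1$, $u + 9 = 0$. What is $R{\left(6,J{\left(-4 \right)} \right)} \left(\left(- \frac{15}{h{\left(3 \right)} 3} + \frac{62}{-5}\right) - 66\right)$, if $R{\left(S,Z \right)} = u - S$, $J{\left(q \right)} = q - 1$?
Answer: $\frac{2427}{2} \approx 1213.5$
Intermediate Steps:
$u = -9$ ($u = -9 + 0 = -9$)
$h{\left(N \right)} = 2$ ($h{\left(N \right)} = 3 - 1 = 2$)
$J{\left(q \right)} = -1 + q$
$R{\left(S,Z \right)} = -9 - S$
$R{\left(6,J{\left(-4 \right)} \right)} \left(\left(- \frac{15}{h{\left(3 \right)} 3} + \frac{62}{-5}\right) - 66\right) = \left(-9 - 6\right) \left(\left(- \frac{15}{2 \cdot 3} + \frac{62}{-5}\right) - 66\right) = \left(-9 - 6\right) \left(\left(- \frac{15}{6} + 62 \left(- \frac{1}{5}\right)\right) - 66\right) = - 15 \left(\left(\left(-15\right) \frac{1}{6} - \frac{62}{5}\right) - 66\right) = - 15 \left(\left(- \frac{5}{2} - \frac{62}{5}\right) - 66\right) = - 15 \left(- \frac{149}{10} - 66\right) = \left(-15\right) \left(- \frac{809}{10}\right) = \frac{2427}{2}$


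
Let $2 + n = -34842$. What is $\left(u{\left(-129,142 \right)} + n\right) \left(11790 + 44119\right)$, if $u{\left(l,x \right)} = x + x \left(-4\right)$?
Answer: $-1971910430$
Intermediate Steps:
$u{\left(l,x \right)} = - 3 x$ ($u{\left(l,x \right)} = x - 4 x = - 3 x$)
$n = -34844$ ($n = -2 - 34842 = -34844$)
$\left(u{\left(-129,142 \right)} + n\right) \left(11790 + 44119\right) = \left(\left(-3\right) 142 - 34844\right) \left(11790 + 44119\right) = \left(-426 - 34844\right) 55909 = \left(-35270\right) 55909 = -1971910430$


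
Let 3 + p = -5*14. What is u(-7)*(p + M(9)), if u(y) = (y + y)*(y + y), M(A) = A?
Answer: -12544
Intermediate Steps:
p = -73 (p = -3 - 5*14 = -3 - 70 = -73)
u(y) = 4*y² (u(y) = (2*y)*(2*y) = 4*y²)
u(-7)*(p + M(9)) = (4*(-7)²)*(-73 + 9) = (4*49)*(-64) = 196*(-64) = -12544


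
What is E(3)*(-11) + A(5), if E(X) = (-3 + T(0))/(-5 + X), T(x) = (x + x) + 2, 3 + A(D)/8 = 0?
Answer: -59/2 ≈ -29.500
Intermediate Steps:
A(D) = -24 (A(D) = -24 + 8*0 = -24 + 0 = -24)
T(x) = 2 + 2*x (T(x) = 2*x + 2 = 2 + 2*x)
E(X) = -1/(-5 + X) (E(X) = (-3 + (2 + 2*0))/(-5 + X) = (-3 + (2 + 0))/(-5 + X) = (-3 + 2)/(-5 + X) = -1/(-5 + X))
E(3)*(-11) + A(5) = -1/(-5 + 3)*(-11) - 24 = -1/(-2)*(-11) - 24 = -1*(-½)*(-11) - 24 = (½)*(-11) - 24 = -11/2 - 24 = -59/2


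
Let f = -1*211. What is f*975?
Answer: -205725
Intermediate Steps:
f = -211
f*975 = -211*975 = -205725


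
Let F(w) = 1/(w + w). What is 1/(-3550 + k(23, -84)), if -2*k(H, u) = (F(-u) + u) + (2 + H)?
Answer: -336/1182889 ≈ -0.00028405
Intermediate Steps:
F(w) = 1/(2*w)
k(H, u) = -1 - H/2 - u/2 + 1/(4*u) (k(H, u) = -((1/(2*((-u))) + u) + (2 + H))/2 = -(((-1/u)/2 + u) + (2 + H))/2 = -((-1/(2*u) + u) + (2 + H))/2 = -((u - 1/(2*u)) + (2 + H))/2 = -(2 + H + u - 1/(2*u))/2 = -1 - H/2 - u/2 + 1/(4*u))
1/(-3550 + k(23, -84)) = 1/(-3550 + (1/4)*(1 - 2*(-84)*(2 + 23 - 84))/(-84)) = 1/(-3550 + (1/4)*(-1/84)*(1 - 2*(-84)*(-59))) = 1/(-3550 + (1/4)*(-1/84)*(1 - 9912)) = 1/(-3550 + (1/4)*(-1/84)*(-9911)) = 1/(-3550 + 9911/336) = 1/(-1182889/336) = -336/1182889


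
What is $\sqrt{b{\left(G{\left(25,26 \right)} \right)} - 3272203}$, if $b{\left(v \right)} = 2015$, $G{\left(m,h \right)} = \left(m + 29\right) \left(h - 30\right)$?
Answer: $2 i \sqrt{817547} \approx 1808.4 i$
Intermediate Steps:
$G{\left(m,h \right)} = \left(-30 + h\right) \left(29 + m\right)$ ($G{\left(m,h \right)} = \left(29 + m\right) \left(-30 + h\right) = \left(-30 + h\right) \left(29 + m\right)$)
$\sqrt{b{\left(G{\left(25,26 \right)} \right)} - 3272203} = \sqrt{2015 - 3272203} = \sqrt{-3270188} = 2 i \sqrt{817547}$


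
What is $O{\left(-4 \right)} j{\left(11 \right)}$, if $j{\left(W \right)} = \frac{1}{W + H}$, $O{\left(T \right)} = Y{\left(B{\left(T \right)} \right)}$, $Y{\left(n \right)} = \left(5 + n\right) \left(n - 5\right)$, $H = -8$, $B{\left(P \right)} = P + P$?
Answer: $13$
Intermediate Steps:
$B{\left(P \right)} = 2 P$
$Y{\left(n \right)} = \left(-5 + n\right) \left(5 + n\right)$ ($Y{\left(n \right)} = \left(5 + n\right) \left(-5 + n\right) = \left(-5 + n\right) \left(5 + n\right)$)
$O{\left(T \right)} = -25 + 4 T^{2}$ ($O{\left(T \right)} = -25 + \left(2 T\right)^{2} = -25 + 4 T^{2}$)
$j{\left(W \right)} = \frac{1}{-8 + W}$ ($j{\left(W \right)} = \frac{1}{W - 8} = \frac{1}{-8 + W}$)
$O{\left(-4 \right)} j{\left(11 \right)} = \frac{-25 + 4 \left(-4\right)^{2}}{-8 + 11} = \frac{-25 + 4 \cdot 16}{3} = \left(-25 + 64\right) \frac{1}{3} = 39 \cdot \frac{1}{3} = 13$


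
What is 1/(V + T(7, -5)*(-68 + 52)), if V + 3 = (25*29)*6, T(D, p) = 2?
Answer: 1/4315 ≈ 0.00023175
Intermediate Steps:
V = 4347 (V = -3 + (25*29)*6 = -3 + 725*6 = -3 + 4350 = 4347)
1/(V + T(7, -5)*(-68 + 52)) = 1/(4347 + 2*(-68 + 52)) = 1/(4347 + 2*(-16)) = 1/(4347 - 32) = 1/4315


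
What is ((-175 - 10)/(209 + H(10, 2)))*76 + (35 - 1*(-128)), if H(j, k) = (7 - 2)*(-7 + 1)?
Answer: 15117/179 ≈ 84.453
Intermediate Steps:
H(j, k) = -30 (H(j, k) = 5*(-6) = -30)
((-175 - 10)/(209 + H(10, 2)))*76 + (35 - 1*(-128)) = ((-175 - 10)/(209 - 30))*76 + (35 - 1*(-128)) = -185/179*76 + (35 + 128) = -185*1/179*76 + 163 = -185/179*76 + 163 = -14060/179 + 163 = 15117/179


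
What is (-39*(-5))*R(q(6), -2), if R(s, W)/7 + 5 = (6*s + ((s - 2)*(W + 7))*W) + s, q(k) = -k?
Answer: 45045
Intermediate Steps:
R(s, W) = -35 + 49*s + 7*W*(-2 + s)*(7 + W) (R(s, W) = -35 + 7*((6*s + ((s - 2)*(W + 7))*W) + s) = -35 + 7*((6*s + ((-2 + s)*(7 + W))*W) + s) = -35 + 7*((6*s + W*(-2 + s)*(7 + W)) + s) = -35 + 7*(7*s + W*(-2 + s)*(7 + W)) = -35 + (49*s + 7*W*(-2 + s)*(7 + W)) = -35 + 49*s + 7*W*(-2 + s)*(7 + W))
(-39*(-5))*R(q(6), -2) = (-39*(-5))*(-35 - 98*(-2) - 14*(-2)**2 + 49*(-1*6) + 7*(-1*6)*(-2)**2 + 49*(-2)*(-1*6)) = 195*(-35 + 196 - 14*4 + 49*(-6) + 7*(-6)*4 + 49*(-2)*(-6)) = 195*(-35 + 196 - 56 - 294 - 168 + 588) = 195*231 = 45045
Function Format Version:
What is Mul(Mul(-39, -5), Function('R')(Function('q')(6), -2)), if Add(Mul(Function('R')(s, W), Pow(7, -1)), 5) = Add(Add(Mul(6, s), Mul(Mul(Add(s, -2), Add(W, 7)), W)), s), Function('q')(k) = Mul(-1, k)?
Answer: 45045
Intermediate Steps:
Function('R')(s, W) = Add(-35, Mul(49, s), Mul(7, W, Add(-2, s), Add(7, W))) (Function('R')(s, W) = Add(-35, Mul(7, Add(Add(Mul(6, s), Mul(Mul(Add(s, -2), Add(W, 7)), W)), s))) = Add(-35, Mul(7, Add(Add(Mul(6, s), Mul(Mul(Add(-2, s), Add(7, W)), W)), s))) = Add(-35, Mul(7, Add(Add(Mul(6, s), Mul(W, Add(-2, s), Add(7, W))), s))) = Add(-35, Mul(7, Add(Mul(7, s), Mul(W, Add(-2, s), Add(7, W))))) = Add(-35, Add(Mul(49, s), Mul(7, W, Add(-2, s), Add(7, W)))) = Add(-35, Mul(49, s), Mul(7, W, Add(-2, s), Add(7, W))))
Mul(Mul(-39, -5), Function('R')(Function('q')(6), -2)) = Mul(Mul(-39, -5), Add(-35, Mul(-98, -2), Mul(-14, Pow(-2, 2)), Mul(49, Mul(-1, 6)), Mul(7, Mul(-1, 6), Pow(-2, 2)), Mul(49, -2, Mul(-1, 6)))) = Mul(195, Add(-35, 196, Mul(-14, 4), Mul(49, -6), Mul(7, -6, 4), Mul(49, -2, -6))) = Mul(195, Add(-35, 196, -56, -294, -168, 588)) = Mul(195, 231) = 45045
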